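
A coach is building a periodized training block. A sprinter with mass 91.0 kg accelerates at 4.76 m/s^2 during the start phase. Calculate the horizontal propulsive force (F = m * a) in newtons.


F = m * a
= 91.0 * 4.76
= 433.16 N

433.16 N


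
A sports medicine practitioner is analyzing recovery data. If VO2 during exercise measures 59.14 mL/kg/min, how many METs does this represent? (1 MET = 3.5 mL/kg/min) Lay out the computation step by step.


METs = VO2 / 3.5 = 59.14 / 3.5 = 16.9

16.9 METs


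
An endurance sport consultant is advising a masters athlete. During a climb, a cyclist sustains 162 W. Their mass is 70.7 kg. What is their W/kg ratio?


Power-to-weight = 162 W / 70.7 kg
= 2.291 W/kg

2.291 W/kg


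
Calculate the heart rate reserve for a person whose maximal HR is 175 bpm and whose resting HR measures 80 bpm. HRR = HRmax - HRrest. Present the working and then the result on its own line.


HRmax = 175 bpm
HRrest = 80 bpm
HRR = 175 - 80 = 95 bpm

95 bpm


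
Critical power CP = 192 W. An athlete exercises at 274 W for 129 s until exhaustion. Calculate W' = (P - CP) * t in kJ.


P - CP = 274 - 192 = 82 W
W' = 82 * 129 = 10578 J
= 10578 / 1000 = 10.578 kJ

10.578 kJ


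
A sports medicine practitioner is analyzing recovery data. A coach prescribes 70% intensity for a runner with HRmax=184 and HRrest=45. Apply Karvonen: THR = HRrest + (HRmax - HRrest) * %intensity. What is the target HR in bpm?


Heart rate reserve = 184 - 45 = 139
Intensity fraction = 70 / 100 = 0.7
THR = 45 + 139 * 0.7 = 142.3 bpm

142.3 bpm


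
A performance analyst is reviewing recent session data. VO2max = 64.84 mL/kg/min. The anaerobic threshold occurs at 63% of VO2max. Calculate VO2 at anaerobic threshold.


AT fraction = 63 / 100 = 0.63
AT VO2 = 64.84 * 0.63
= 40.85 mL/kg/min

40.85 mL/kg/min


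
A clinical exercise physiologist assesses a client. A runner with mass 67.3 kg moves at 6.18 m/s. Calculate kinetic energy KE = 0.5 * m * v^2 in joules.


v^2 = 6.18^2 = 38.1924
KE = 0.5 * 67.3 * 38.1924
= 1285.17 J

1285.17 J


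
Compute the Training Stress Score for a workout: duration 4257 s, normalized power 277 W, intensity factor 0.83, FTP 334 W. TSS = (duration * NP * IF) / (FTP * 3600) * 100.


Product = 4257 * 277 * 0.83 = 978726.87
Base = 334 * 3600 = 1202400
TSS = 978726.87 / 1202400 * 100 = 81.4

81.4 TSS


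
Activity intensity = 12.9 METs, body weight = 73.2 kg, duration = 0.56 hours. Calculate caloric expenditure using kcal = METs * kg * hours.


kcal = 12.9 * 73.2 * 0.56
= 944.28 * 0.56
= 528.8 kcal

528.8 kcal


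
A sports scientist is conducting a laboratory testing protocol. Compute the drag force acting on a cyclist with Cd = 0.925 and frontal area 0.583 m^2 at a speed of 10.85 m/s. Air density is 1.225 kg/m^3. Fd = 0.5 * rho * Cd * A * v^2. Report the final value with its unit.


Step 1: v^2 = 117.7225
Step 2: Fd = 0.5 * 1.225 * 0.925 * 0.583 * 117.7225
= 38.884 N

38.884 N


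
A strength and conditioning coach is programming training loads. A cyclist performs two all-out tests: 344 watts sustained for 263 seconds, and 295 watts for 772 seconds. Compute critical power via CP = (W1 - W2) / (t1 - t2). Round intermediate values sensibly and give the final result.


W1 = P1 * t1 = 344 * 263 = 90472 J
W2 = P2 * t2 = 295 * 772 = 227740 J
CP = (90472 - 227740) / (263 - 772)
= 269.68 W

269.68 W


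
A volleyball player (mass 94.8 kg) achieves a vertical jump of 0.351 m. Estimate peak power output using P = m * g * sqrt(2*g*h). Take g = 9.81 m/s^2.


2 * g * h = 2 * 9.81 * 0.351 = 6.88662
sqrt(6.88662) = 2.624237 m/s
P = 94.8 * 9.81 * 2.624237 = 2440.51 W

2440.51 W


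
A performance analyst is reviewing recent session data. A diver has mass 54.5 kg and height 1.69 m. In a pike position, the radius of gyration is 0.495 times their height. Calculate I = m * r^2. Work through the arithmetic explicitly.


r = 0.495 * 1.69 = 0.83655 m
I = m * r^2 = 54.5 * 0.699816 = 38.14 kg*m^2

38.14 kg*m^2


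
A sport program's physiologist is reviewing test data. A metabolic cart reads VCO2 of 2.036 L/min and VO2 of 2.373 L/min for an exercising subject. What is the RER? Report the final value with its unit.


RER = VCO2 / VO2 = 2.036 / 2.373 = 0.858

0.858


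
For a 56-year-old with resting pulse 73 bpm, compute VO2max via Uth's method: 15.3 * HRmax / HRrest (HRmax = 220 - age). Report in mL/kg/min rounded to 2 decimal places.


Step 1: HRmax = 220 - 56 = 164 bpm
Step 2: Ratio = 164 / 73 = 2.2466
Step 3: VO2max = 15.3 * 2.2466 = 34.37 mL/kg/min

34.37 mL/kg/min


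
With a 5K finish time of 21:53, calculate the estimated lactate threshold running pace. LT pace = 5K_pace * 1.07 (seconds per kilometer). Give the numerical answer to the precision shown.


Race duration = 1313 s for 5 km
Average pace = 1313 / 5 = 262.6 s/km
LT pace = 262.6 * 1.07
= 280.98 s/km

280.98 s/km


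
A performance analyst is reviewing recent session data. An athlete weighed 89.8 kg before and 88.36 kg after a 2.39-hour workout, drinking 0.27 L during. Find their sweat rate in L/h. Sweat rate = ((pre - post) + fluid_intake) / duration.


Body mass change = 1.44 kg
Total sweat loss = 1.44 + 0.27 = 1.71 L
Rate = 1.71 / 2.39 = 0.715 L/h

0.715 L/h


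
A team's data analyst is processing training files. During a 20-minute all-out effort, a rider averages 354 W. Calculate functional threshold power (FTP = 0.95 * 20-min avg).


FTP = 0.95 * 354
= 336.3 W

336.3 W


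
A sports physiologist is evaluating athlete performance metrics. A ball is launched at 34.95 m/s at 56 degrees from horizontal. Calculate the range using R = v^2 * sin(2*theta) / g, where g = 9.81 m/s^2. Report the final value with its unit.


sin(2 * 56) = sin(112) = 0.927184
v^2 = 34.95^2 = 1221.5025
R = 1221.5025 * 0.927184 / 9.81
= 115.449 m

115.449 m


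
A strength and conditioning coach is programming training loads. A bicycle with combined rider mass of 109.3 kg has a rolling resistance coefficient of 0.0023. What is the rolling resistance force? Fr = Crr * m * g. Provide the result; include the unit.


Fr = 0.0023 * 109.3 * 9.81
= 0.25139 * 9.81
= 2.466 N

2.466 N


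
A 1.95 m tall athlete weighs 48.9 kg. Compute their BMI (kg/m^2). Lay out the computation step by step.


height^2 = 3.8025 m^2
BMI = 48.9 / 3.8025 = 12.86 kg/m^2

12.86 kg/m^2


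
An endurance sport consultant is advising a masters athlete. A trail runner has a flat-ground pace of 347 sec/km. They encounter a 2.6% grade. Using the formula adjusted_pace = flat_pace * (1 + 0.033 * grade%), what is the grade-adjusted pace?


Grade factor = 1 + 0.033 * 2.6 = 1.0858
Adjusted = 347 * 1.0858 = 376.77 sec/km

376.77 s/km


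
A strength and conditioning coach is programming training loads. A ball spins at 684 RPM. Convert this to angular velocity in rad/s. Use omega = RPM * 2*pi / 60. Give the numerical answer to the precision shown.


omega = 684 * 2 * pi / 60
= 684 * 6.28318531 / 60
= 4297.699 / 60
= 71.628 rad/s

71.628 rad/s


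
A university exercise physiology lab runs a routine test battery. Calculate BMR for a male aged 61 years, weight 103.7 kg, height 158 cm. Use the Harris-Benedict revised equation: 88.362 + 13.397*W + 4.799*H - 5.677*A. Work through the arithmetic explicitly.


Substituting values:
W term = 13.397 * 103.7 = 1389.2689
H term = 4.799 * 158 = 758.242
A term = 5.677 * 61 = 346.297
BMR = 1889.58 kcal/day

1889.58 kcal/day


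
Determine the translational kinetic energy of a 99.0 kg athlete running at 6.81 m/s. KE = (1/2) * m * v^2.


KE = 0.5 * m * v^2
= 0.5 * 99.0 * 6.81^2
= 0.5 * 99.0 * 46.3761
= 2295.62 J

2295.62 J


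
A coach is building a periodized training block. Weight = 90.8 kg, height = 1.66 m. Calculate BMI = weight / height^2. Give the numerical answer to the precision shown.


height^2 = 1.66^2 = 2.7556
BMI = 90.8 / 2.7556 = 32.95 kg/m^2

32.95 kg/m^2


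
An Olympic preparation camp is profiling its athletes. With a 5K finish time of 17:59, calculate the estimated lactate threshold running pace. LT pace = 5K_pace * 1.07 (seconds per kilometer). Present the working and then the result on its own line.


Race duration = 1079 s for 5 km
Average pace = 1079 / 5 = 215.8 s/km
LT pace = 215.8 * 1.07
= 230.91 s/km

230.91 s/km


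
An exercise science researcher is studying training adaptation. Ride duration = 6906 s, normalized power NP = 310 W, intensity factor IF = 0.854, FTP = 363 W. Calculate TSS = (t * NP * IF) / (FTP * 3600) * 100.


Numerator = 6906 * 310 * 0.854 = 1828294.44
Denominator = 363 * 3600 = 1306800
TSS = 1828294.44 / 1306800 * 100
= 139.91

139.91 TSS


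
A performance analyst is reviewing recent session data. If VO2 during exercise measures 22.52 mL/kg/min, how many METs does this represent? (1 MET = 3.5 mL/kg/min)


METs = VO2 / 3.5 = 22.52 / 3.5 = 6.43

6.43 METs


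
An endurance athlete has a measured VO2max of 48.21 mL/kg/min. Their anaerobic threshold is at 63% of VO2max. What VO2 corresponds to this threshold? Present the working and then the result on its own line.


Anaerobic threshold VO2 = VO2max * 63%
= 48.21 * 0.63
= 30.37 mL/kg/min

30.37 mL/kg/min


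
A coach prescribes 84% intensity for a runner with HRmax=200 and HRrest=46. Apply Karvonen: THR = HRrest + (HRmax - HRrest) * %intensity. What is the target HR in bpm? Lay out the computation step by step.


Heart rate reserve = 200 - 46 = 154
Intensity fraction = 84 / 100 = 0.84
THR = 46 + 154 * 0.84 = 175.36 bpm

175.36 bpm


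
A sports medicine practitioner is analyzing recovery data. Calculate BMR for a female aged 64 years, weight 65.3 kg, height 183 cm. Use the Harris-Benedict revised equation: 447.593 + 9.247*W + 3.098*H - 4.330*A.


Substituting values:
W term = 9.247 * 65.3 = 603.8291
H term = 3.098 * 183 = 566.934
A term = 4.330 * 64 = 277.12
BMR = 1341.24 kcal/day

1341.24 kcal/day


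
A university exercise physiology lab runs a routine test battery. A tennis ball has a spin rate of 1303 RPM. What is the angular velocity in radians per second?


Convert RPM to rad/s: multiply by 2*pi and divide by 60
omega = 1303 * 2 * pi / 60
= 136.45 rad/s

136.45 rad/s


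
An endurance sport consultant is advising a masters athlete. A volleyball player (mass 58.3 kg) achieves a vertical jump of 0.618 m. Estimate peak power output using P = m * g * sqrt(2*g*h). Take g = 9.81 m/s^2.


2 * g * h = 2 * 9.81 * 0.618 = 12.12516
sqrt(12.12516) = 3.48212 m/s
P = 58.3 * 9.81 * 3.48212 = 1991.5 W

1991.5 W


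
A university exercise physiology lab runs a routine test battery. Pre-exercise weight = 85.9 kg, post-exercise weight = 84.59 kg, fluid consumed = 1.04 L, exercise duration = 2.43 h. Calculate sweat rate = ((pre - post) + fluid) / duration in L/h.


Weight loss = 85.9 - 84.59 = 1.31 kg (approx L)
Total sweat = 1.31 + 1.04 = 2.35 L
Sweat rate = 2.35 / 2.43 = 0.967 L/h

0.967 L/h


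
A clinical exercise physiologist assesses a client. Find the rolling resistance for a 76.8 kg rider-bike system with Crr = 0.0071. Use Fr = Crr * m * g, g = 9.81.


m * g = 76.8 * 9.81 = 753.408 N
Fr = 0.0071 * 753.408 = 5.349 N

5.349 N


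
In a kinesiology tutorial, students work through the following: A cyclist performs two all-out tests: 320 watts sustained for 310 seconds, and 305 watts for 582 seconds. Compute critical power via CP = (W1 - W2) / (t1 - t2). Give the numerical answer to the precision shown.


W1 = P1 * t1 = 320 * 310 = 99200 J
W2 = P2 * t2 = 305 * 582 = 177510 J
CP = (99200 - 177510) / (310 - 582)
= 287.9 W

287.9 W


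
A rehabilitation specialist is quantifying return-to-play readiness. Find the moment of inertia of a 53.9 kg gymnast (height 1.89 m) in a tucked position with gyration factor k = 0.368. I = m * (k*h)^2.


Radius of gyration = 0.368 * 1.89 = 0.69552 m
I = 53.9 * 0.69552^2
= 53.9 * 0.483748
= 26.074 kg*m^2

26.074 kg*m^2


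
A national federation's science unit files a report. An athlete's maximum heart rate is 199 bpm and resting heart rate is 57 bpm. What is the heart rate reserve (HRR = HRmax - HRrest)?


HRR = HRmax - HRrest
= 199 - 57
= 142 bpm

142 bpm


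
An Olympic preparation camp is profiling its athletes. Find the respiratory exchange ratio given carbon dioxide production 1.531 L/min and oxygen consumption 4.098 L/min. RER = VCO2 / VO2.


VCO2 = 1.531 L/min
VO2 = 4.098 L/min
RER = 1.531 / 4.098 = 0.3736

0.3736


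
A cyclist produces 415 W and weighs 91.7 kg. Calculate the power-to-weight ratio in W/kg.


P/W = power / mass
= 415 / 91.7
= 4.526 W/kg

4.526 W/kg


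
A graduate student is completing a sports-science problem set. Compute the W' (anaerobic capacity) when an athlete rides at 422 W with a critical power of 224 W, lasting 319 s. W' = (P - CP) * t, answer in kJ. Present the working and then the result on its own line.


Above-CP power = 198 W
Duration = 319 s
W' = 198 * 319 = 63162 J
Convert: 63162 / 1000 = 63.162 kJ

63.162 kJ


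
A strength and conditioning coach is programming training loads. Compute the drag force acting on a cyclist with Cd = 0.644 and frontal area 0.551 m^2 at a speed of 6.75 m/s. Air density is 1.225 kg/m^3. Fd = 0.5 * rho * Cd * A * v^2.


Step 1: v^2 = 45.5625
Step 2: Fd = 0.5 * 1.225 * 0.644 * 0.551 * 45.5625
= 9.903 N

9.903 N


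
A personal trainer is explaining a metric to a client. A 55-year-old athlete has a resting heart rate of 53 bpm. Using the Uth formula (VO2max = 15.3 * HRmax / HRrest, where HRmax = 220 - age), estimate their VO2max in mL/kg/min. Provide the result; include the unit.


HRmax = 220 - 55 = 165 bpm
Ratio = HRmax / HRrest = 165 / 53 = 3.1132
VO2max = 15.3 * 3.1132 = 47.63 mL/kg/min

47.63 mL/kg/min


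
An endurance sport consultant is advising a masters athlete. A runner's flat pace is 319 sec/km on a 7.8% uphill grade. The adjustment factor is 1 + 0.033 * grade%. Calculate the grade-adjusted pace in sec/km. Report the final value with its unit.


Factor = 1 + 0.033 * 7.8 = 1.2574
Adjusted pace = 319 * 1.2574
= 401.11 sec/km

401.11 s/km


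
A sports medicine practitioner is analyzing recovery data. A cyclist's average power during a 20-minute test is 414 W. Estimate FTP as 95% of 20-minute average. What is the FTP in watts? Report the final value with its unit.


FTP = 20-min power * 0.95
= 414 * 0.95
= 393.3 W

393.3 W


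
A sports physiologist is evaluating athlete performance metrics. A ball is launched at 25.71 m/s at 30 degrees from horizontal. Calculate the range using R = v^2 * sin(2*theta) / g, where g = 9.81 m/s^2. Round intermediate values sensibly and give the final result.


sin(2 * 30) = sin(60) = 0.866025
v^2 = 25.71^2 = 661.0041
R = 661.0041 * 0.866025 / 9.81
= 58.353 m

58.353 m


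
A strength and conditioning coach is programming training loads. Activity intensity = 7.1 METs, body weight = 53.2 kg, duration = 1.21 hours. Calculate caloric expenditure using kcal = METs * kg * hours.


kcal = 7.1 * 53.2 * 1.21
= 377.72 * 1.21
= 457.04 kcal

457.04 kcal


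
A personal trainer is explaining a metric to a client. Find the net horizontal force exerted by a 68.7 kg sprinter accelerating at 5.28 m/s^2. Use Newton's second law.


Newton's second law: F = m * a
F = 68.7 * 5.28 = 362.74 N

362.74 N


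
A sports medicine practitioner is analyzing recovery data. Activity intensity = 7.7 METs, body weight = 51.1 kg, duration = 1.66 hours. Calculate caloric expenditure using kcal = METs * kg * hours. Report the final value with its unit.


kcal = 7.7 * 51.1 * 1.66
= 393.47 * 1.66
= 653.16 kcal

653.16 kcal


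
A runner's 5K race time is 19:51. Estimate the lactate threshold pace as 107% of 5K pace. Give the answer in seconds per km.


Total race time = 19*60 + 51 = 1191 seconds
5K pace = 1191 / 5 = 238.2 sec/km
LT pace = 238.2 * 1.07 = 254.87 sec/km

254.87 s/km


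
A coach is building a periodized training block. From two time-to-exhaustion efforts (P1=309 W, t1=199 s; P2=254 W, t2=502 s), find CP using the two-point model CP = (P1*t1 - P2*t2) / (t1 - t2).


Work in trial 1 = 61491 J
Work in trial 2 = 127508 J
Delta work = -66017 J
Delta time = -303 s
CP = -66017 / -303 = 217.88 W

217.88 W


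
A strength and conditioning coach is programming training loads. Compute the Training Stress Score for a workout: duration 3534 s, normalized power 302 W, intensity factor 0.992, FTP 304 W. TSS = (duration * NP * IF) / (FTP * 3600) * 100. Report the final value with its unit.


Product = 3534 * 302 * 0.992 = 1058729.856
Base = 304 * 3600 = 1094400
TSS = 1058729.856 / 1094400 * 100 = 96.74

96.74 TSS


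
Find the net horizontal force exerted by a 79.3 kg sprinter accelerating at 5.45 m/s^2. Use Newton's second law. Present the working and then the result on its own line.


Newton's second law: F = m * a
F = 79.3 * 5.45 = 432.19 N

432.19 N


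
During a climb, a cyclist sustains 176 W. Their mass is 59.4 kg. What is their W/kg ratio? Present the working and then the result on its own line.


Power-to-weight = 176 W / 59.4 kg
= 2.963 W/kg

2.963 W/kg


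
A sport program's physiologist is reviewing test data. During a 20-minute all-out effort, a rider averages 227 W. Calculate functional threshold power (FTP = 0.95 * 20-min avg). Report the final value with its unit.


FTP = 0.95 * 227
= 215.65 W

215.65 W


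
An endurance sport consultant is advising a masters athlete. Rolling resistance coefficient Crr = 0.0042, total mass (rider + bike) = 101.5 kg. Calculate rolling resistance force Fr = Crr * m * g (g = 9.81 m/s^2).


Fr = Crr * m * g
= 0.0042 * 101.5 * 9.81
= 4.182 N

4.182 N


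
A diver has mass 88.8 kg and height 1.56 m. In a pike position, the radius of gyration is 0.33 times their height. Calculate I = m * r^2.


r = 0.33 * 1.56 = 0.5148 m
I = m * r^2 = 88.8 * 0.265019 = 23.534 kg*m^2

23.534 kg*m^2


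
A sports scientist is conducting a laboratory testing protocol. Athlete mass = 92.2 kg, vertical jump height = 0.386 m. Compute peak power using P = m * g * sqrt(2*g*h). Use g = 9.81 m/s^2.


sqrt(2 * 9.81 * 0.386) = sqrt(7.57332) = 2.751967 m/s
P = 92.2 * 9.81 * 2.751967
= 2489.1 W

2489.1 W


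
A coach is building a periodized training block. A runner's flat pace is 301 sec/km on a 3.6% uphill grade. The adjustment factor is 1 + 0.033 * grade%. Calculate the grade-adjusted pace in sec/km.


Factor = 1 + 0.033 * 3.6 = 1.1188
Adjusted pace = 301 * 1.1188
= 336.76 sec/km

336.76 s/km


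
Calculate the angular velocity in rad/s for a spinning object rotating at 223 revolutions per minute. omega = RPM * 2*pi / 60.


omega = RPM * 2*pi / 60
= 223 * 6.28318531 / 60
= 23.353 rad/s

23.353 rad/s


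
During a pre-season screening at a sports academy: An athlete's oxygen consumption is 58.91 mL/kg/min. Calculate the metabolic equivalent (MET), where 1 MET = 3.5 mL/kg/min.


MET = VO2 / 3.5
= 58.91 / 3.5
= 16.83 METs

16.83 METs


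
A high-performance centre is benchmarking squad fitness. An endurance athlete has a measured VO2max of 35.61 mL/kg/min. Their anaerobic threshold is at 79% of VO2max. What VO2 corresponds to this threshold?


Anaerobic threshold VO2 = VO2max * 79%
= 35.61 * 0.79
= 28.13 mL/kg/min

28.13 mL/kg/min


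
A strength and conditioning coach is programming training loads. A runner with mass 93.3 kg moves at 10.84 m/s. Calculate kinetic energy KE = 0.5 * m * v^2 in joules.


v^2 = 10.84^2 = 117.5056
KE = 0.5 * 93.3 * 117.5056
= 5481.64 J

5481.64 J


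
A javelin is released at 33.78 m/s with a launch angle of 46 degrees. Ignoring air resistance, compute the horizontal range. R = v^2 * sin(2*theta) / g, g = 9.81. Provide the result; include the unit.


Launch speed squared = 1141.0884
sin(2 * 46 deg) = 0.999391
Range = 1141.0884 * 0.999391 / 9.81
= 116.248 m

116.248 m


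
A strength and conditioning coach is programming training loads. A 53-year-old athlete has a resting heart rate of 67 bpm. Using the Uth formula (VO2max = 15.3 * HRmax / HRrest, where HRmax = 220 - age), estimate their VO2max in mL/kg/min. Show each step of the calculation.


HRmax = 220 - 53 = 167 bpm
Ratio = HRmax / HRrest = 167 / 67 = 2.4925
VO2max = 15.3 * 2.4925 = 38.14 mL/kg/min

38.14 mL/kg/min


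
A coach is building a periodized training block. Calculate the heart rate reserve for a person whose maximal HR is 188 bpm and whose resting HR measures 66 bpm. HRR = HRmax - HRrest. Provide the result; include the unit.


HRmax = 188 bpm
HRrest = 66 bpm
HRR = 188 - 66 = 122 bpm

122 bpm


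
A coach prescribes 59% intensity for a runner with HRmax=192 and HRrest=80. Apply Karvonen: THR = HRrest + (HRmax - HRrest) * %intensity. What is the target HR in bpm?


Heart rate reserve = 192 - 80 = 112
Intensity fraction = 59 / 100 = 0.59
THR = 80 + 112 * 0.59 = 146.08 bpm

146.08 bpm


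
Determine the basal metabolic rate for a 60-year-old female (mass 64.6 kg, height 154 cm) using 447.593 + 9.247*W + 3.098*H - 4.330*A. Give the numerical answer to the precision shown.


BMR = 447.593 + 9.247*64.6 + 3.098*154 - 4.330*60
= 1262.24 kcal/day

1262.24 kcal/day


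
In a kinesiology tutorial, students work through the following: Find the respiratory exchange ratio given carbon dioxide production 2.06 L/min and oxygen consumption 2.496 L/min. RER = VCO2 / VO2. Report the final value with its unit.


VCO2 = 2.06 L/min
VO2 = 2.496 L/min
RER = 2.06 / 2.496 = 0.8253

0.8253


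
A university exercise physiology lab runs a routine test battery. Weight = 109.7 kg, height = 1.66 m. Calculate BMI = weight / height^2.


height^2 = 1.66^2 = 2.7556
BMI = 109.7 / 2.7556 = 39.81 kg/m^2

39.81 kg/m^2


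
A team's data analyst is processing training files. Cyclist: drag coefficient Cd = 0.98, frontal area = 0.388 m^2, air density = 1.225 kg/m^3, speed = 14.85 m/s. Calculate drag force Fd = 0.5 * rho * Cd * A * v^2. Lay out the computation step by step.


v^2 = 14.85^2 = 220.5225
Fd = 0.5 * 1.225 * 0.98 * 0.388 * 220.5225
= 51.359 N

51.359 N


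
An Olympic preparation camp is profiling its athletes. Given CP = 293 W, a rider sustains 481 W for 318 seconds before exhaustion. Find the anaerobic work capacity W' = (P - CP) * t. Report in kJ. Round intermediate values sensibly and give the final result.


Excess power = 481 - 293 = 188 W
Work above CP = 188 * 318 = 59784 J
W' = 59.784 kJ

59.784 kJ


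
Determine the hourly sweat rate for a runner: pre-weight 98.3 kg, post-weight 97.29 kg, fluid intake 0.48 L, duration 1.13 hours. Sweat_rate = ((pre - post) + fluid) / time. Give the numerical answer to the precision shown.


Mass lost = 98.3 - 97.29 = 1.01 kg
Add fluid consumed: 1.01 + 0.48 = 1.49 L total sweat
Sweat rate = 1.49 / 1.13 = 1.319 L/h

1.319 L/h


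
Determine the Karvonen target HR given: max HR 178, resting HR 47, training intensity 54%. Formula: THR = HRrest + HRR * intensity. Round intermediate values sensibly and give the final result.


HRR = HRmax - HRrest = 178 - 47 = 131
THR = 47 + 131 * 0.54
= 117.74 bpm

117.74 bpm


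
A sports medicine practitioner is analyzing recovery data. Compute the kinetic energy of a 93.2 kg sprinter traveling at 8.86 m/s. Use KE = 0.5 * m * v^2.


Velocity squared = 78.4996
KE = 0.5 * 93.2 * 78.4996 = 3658.08 J

3658.08 J


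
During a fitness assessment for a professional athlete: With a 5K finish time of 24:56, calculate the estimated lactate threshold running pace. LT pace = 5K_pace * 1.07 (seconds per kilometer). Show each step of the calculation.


Race duration = 1496 s for 5 km
Average pace = 1496 / 5 = 299.2 s/km
LT pace = 299.2 * 1.07
= 320.14 s/km

320.14 s/km


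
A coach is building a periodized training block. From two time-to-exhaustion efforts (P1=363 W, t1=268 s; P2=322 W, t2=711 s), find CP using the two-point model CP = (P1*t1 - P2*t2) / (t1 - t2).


Work in trial 1 = 97284 J
Work in trial 2 = 228942 J
Delta work = -131658 J
Delta time = -443 s
CP = -131658 / -443 = 297.2 W

297.2 W


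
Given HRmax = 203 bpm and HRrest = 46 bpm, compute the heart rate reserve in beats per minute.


Heart rate reserve = maximum HR minus resting HR
HRR = 203 - 46 = 157 bpm

157 bpm


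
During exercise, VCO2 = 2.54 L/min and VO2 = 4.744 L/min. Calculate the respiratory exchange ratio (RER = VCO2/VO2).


RER = VCO2 / VO2
= 2.54 / 4.744
= 0.5354

0.5354


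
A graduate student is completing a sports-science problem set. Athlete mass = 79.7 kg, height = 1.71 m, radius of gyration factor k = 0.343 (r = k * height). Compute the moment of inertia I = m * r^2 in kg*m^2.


r = k * height = 0.343 * 1.71 = 0.58653 m
r^2 = 0.58653^2 = 0.344017
I = 79.7 * 0.344017 = 27.418 kg*m^2

27.418 kg*m^2


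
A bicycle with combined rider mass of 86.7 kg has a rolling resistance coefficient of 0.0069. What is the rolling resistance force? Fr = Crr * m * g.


Fr = 0.0069 * 86.7 * 9.81
= 0.59823 * 9.81
= 5.869 N

5.869 N


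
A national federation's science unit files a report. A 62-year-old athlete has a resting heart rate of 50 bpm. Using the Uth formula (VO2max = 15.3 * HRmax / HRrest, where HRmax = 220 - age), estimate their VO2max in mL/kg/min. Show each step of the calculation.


HRmax = 220 - 62 = 158 bpm
Ratio = HRmax / HRrest = 158 / 50 = 3.16
VO2max = 15.3 * 3.16 = 48.35 mL/kg/min

48.35 mL/kg/min


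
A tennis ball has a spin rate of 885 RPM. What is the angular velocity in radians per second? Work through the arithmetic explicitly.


Convert RPM to rad/s: multiply by 2*pi and divide by 60
omega = 885 * 2 * pi / 60
= 92.677 rad/s

92.677 rad/s


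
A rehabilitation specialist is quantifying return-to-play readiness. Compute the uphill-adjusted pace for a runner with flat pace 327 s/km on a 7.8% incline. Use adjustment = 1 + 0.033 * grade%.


Adjustment factor = 1 + 0.033 * 7.8 = 1.2574
Grade-adjusted pace = 327 * 1.2574 = 411.17 s/km

411.17 s/km


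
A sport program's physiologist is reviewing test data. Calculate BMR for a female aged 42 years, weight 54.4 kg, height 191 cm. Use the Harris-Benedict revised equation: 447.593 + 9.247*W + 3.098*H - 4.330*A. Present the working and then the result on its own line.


Substituting values:
W term = 9.247 * 54.4 = 503.0368
H term = 3.098 * 191 = 591.718
A term = 4.330 * 42 = 181.86
BMR = 1360.49 kcal/day

1360.49 kcal/day


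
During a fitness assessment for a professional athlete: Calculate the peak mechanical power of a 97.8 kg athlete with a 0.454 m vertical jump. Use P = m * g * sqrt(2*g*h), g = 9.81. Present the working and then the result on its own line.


First, sqrt(2gh) = sqrt(2 * 9.81 * 0.454)
= sqrt(8.90748) = 2.98454 m/s
Power = 97.8 * 9.81 * 2.98454 = 2863.42 W

2863.42 W


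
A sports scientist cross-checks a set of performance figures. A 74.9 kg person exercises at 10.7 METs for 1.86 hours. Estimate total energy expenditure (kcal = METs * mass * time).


Energy = METs * mass(kg) * time(h)
= 10.7 * 74.9 * 1.86
= 1490.66 kcal

1490.66 kcal


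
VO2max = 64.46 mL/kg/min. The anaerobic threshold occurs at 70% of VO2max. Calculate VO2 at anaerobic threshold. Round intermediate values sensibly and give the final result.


AT fraction = 70 / 100 = 0.7
AT VO2 = 64.46 * 0.7
= 45.12 mL/kg/min

45.12 mL/kg/min


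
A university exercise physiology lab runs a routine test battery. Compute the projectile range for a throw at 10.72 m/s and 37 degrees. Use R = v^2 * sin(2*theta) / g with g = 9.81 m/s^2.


Two times the angle = 74 degrees
sin(74) = 0.961262
R = 114.9184 * 0.961262 / 9.81 = 11.261 m

11.261 m


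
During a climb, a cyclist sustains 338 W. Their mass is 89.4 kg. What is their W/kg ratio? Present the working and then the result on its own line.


Power-to-weight = 338 W / 89.4 kg
= 3.781 W/kg

3.781 W/kg


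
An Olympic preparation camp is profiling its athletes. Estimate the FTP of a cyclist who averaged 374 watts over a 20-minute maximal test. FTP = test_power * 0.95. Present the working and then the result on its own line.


FTP = 374 * 0.95 = 355.3 W

355.3 W


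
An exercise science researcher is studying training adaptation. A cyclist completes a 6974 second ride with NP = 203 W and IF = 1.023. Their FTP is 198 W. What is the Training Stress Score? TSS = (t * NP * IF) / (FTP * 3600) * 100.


t * NP * IF = 6974 * 203 * 1.023 = 1448283.606
FTP * 3600 = 712800
TSS = (1448283.606 / 712800) * 100 = 203.18

203.18 TSS


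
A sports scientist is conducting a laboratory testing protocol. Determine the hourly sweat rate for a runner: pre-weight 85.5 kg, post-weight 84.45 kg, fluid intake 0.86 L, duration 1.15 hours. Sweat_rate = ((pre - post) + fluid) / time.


Mass lost = 85.5 - 84.45 = 1.05 kg
Add fluid consumed: 1.05 + 0.86 = 1.91 L total sweat
Sweat rate = 1.91 / 1.15 = 1.661 L/h

1.661 L/h


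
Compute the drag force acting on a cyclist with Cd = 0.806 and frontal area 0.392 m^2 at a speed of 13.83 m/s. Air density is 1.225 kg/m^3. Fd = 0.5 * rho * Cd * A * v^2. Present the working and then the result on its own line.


Step 1: v^2 = 191.2689
Step 2: Fd = 0.5 * 1.225 * 0.806 * 0.392 * 191.2689
= 37.014 N

37.014 N


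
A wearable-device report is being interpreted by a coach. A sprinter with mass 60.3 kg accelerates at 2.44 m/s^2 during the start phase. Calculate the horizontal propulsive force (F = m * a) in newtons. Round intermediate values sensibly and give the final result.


F = m * a
= 60.3 * 2.44
= 147.13 N

147.13 N


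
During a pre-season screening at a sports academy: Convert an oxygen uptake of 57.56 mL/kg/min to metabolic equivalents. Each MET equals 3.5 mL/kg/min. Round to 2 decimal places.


One MET = 3.5 mL/kg/min
Number of METs = 57.56 / 3.5
= 16.45 METs

16.45 METs


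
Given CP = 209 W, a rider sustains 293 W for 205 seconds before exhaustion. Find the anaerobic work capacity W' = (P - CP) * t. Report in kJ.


Excess power = 293 - 209 = 84 W
Work above CP = 84 * 205 = 17220 J
W' = 17.22 kJ

17.22 kJ


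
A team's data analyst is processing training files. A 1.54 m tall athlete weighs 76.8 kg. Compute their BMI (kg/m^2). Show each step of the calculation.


height^2 = 2.3716 m^2
BMI = 76.8 / 2.3716 = 32.38 kg/m^2

32.38 kg/m^2


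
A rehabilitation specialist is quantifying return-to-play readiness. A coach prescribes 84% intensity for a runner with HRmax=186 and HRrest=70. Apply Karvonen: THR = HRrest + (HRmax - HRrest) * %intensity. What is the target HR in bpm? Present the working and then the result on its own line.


Heart rate reserve = 186 - 70 = 116
Intensity fraction = 84 / 100 = 0.84
THR = 70 + 116 * 0.84 = 167.44 bpm

167.44 bpm


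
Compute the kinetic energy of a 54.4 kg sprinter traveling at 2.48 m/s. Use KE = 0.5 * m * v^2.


Velocity squared = 6.1504
KE = 0.5 * 54.4 * 6.1504 = 167.29 J

167.29 J


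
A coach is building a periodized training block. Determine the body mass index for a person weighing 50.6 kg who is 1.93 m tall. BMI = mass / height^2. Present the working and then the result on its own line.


BMI = mass / height^2
= 50.6 / 1.93^2
= 50.6 / 3.7249
= 13.58 kg/m^2

13.58 kg/m^2


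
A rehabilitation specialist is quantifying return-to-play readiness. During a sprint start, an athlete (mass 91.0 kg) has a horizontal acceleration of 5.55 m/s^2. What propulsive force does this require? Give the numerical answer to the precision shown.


Propulsive force = mass * acceleration
= 91.0 kg * 5.55 m/s^2
= 505.05 N

505.05 N


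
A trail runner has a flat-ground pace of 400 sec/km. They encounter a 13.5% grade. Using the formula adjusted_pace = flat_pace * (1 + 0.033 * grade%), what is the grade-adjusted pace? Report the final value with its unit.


Grade factor = 1 + 0.033 * 13.5 = 1.4455
Adjusted = 400 * 1.4455 = 578.2 sec/km

578.2 s/km


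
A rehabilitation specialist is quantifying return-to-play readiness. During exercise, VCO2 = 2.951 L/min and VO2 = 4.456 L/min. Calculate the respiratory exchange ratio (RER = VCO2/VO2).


RER = VCO2 / VO2
= 2.951 / 4.456
= 0.6623

0.6623


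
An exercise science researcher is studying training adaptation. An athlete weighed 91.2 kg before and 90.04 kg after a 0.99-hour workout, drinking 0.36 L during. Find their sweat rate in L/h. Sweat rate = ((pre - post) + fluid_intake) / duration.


Body mass change = 1.16 kg
Total sweat loss = 1.16 + 0.36 = 1.52 L
Rate = 1.52 / 0.99 = 1.535 L/h

1.535 L/h


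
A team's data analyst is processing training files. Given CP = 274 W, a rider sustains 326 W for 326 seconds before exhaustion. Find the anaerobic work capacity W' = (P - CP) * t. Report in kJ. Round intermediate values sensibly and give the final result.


Excess power = 326 - 274 = 52 W
Work above CP = 52 * 326 = 16952 J
W' = 16.952 kJ

16.952 kJ


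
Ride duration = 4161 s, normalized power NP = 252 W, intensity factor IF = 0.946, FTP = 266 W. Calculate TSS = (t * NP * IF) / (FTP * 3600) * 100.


Numerator = 4161 * 252 * 0.946 = 991949.112
Denominator = 266 * 3600 = 957600
TSS = 991949.112 / 957600 * 100
= 103.59

103.59 TSS


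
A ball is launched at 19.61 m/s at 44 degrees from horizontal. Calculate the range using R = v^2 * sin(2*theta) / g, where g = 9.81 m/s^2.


sin(2 * 44) = sin(88) = 0.999391
v^2 = 19.61^2 = 384.5521
R = 384.5521 * 0.999391 / 9.81
= 39.176 m

39.176 m


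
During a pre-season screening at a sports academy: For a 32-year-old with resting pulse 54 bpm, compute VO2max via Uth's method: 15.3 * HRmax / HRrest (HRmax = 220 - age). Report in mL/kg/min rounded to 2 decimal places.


Step 1: HRmax = 220 - 32 = 188 bpm
Step 2: Ratio = 188 / 54 = 3.4815
Step 3: VO2max = 15.3 * 3.4815 = 53.27 mL/kg/min

53.27 mL/kg/min


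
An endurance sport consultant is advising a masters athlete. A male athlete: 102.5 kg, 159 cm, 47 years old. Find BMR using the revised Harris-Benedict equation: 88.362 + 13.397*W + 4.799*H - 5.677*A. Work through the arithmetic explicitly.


Intercept = 88.362
Weight contribution = 13.397 * 102.5 = 1373.1925
Height contribution = 4.799 * 159 = 763.041
Age contribution = 5.677 * 47 = 266.819
BMR = 88.362 + 1373.1925 + 763.041 - 266.819
= 1957.78 kcal/day

1957.78 kcal/day


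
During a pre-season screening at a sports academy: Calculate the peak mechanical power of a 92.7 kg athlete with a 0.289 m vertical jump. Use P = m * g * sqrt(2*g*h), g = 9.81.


First, sqrt(2gh) = sqrt(2 * 9.81 * 0.289)
= sqrt(5.67018) = 2.381214 m/s
Power = 92.7 * 9.81 * 2.381214 = 2165.45 W

2165.45 W


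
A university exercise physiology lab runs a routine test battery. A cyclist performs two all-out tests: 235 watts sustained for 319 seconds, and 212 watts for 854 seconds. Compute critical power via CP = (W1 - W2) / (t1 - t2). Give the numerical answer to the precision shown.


W1 = P1 * t1 = 235 * 319 = 74965 J
W2 = P2 * t2 = 212 * 854 = 181048 J
CP = (74965 - 181048) / (319 - 854)
= 198.29 W

198.29 W


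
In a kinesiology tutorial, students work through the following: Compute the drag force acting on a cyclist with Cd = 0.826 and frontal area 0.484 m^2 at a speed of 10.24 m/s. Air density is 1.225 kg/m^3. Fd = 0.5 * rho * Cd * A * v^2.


Step 1: v^2 = 104.8576
Step 2: Fd = 0.5 * 1.225 * 0.826 * 0.484 * 104.8576
= 25.676 N

25.676 N


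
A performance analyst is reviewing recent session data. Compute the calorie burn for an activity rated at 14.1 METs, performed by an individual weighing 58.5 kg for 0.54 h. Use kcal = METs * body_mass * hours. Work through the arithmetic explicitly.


Product of METs and mass = 14.1 * 58.5 = 824.85
Total kcal = 824.85 * 0.54 = 445.42 kcal

445.42 kcal


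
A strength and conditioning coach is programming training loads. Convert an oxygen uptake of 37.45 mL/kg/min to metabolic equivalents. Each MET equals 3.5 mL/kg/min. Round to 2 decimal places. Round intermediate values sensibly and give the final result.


One MET = 3.5 mL/kg/min
Number of METs = 37.45 / 3.5
= 10.7 METs

10.7 METs


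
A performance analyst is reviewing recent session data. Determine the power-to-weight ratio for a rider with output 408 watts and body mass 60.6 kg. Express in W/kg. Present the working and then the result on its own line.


P/W = 408 / 60.6 = 6.733 W/kg

6.733 W/kg


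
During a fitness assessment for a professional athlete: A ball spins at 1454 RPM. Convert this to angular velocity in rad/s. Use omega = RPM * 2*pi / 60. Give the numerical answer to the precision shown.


omega = 1454 * 2 * pi / 60
= 1454 * 6.28318531 / 60
= 9135.751 / 60
= 152.263 rad/s

152.263 rad/s


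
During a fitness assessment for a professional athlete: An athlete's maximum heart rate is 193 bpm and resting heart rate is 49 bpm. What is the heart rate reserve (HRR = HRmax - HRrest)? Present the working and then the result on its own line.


HRR = HRmax - HRrest
= 193 - 49
= 144 bpm

144 bpm


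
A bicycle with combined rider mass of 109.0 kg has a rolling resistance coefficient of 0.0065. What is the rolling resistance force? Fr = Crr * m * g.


Fr = 0.0065 * 109.0 * 9.81
= 0.7085 * 9.81
= 6.95 N

6.95 N


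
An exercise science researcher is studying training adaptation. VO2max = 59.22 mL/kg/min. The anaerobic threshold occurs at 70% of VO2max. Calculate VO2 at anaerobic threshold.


AT fraction = 70 / 100 = 0.7
AT VO2 = 59.22 * 0.7
= 41.45 mL/kg/min

41.45 mL/kg/min


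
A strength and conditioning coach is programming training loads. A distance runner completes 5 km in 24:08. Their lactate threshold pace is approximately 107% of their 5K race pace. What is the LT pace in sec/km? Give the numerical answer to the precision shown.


Convert to seconds: 24 min 8 s = 1448 s
Pace per km = 1448 / 5 = 289.6 s/km
LT pace = 289.6 * 1.07 = 309.87 s/km

309.87 s/km


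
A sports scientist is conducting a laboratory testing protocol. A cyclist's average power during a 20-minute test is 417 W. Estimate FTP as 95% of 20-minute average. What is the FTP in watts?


FTP = 20-min power * 0.95
= 417 * 0.95
= 396.15 W

396.15 W


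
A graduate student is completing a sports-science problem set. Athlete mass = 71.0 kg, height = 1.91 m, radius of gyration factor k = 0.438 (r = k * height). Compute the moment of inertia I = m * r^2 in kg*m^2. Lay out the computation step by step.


r = k * height = 0.438 * 1.91 = 0.83658 m
r^2 = 0.83658^2 = 0.699866
I = 71.0 * 0.699866 = 49.69 kg*m^2

49.69 kg*m^2


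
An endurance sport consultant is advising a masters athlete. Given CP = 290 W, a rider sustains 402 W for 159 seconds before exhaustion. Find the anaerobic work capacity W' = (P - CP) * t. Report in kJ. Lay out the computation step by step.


Excess power = 402 - 290 = 112 W
Work above CP = 112 * 159 = 17808 J
W' = 17.808 kJ

17.808 kJ


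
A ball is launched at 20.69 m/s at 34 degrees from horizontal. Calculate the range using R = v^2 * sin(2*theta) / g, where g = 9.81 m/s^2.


sin(2 * 34) = sin(68) = 0.927184
v^2 = 20.69^2 = 428.0761
R = 428.0761 * 0.927184 / 9.81
= 40.459 m

40.459 m


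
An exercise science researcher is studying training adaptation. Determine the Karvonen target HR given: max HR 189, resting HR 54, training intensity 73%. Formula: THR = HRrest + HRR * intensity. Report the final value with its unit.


HRR = HRmax - HRrest = 189 - 54 = 135
THR = 54 + 135 * 0.73
= 152.55 bpm

152.55 bpm


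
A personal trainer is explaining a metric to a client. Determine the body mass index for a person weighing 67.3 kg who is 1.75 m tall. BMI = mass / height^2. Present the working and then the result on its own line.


BMI = mass / height^2
= 67.3 / 1.75^2
= 67.3 / 3.0625
= 21.98 kg/m^2

21.98 kg/m^2


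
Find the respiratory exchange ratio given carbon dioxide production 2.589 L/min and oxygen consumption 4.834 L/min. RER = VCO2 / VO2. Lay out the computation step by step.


VCO2 = 2.589 L/min
VO2 = 4.834 L/min
RER = 2.589 / 4.834 = 0.5356

0.5356
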